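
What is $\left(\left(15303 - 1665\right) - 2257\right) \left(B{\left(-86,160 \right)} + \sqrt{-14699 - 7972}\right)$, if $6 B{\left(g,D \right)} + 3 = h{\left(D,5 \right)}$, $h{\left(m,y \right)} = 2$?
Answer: $- \frac{11381}{6} + 34143 i \sqrt{2519} \approx -1896.8 + 1.7136 \cdot 10^{6} i$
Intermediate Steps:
$B{\left(g,D \right)} = - \frac{1}{6}$ ($B{\left(g,D \right)} = - \frac{1}{2} + \frac{1}{6} \cdot 2 = - \frac{1}{2} + \frac{1}{3} = - \frac{1}{6}$)
$\left(\left(15303 - 1665\right) - 2257\right) \left(B{\left(-86,160 \right)} + \sqrt{-14699 - 7972}\right) = \left(\left(15303 - 1665\right) - 2257\right) \left(- \frac{1}{6} + \sqrt{-14699 - 7972}\right) = \left(\left(15303 - 1665\right) - 2257\right) \left(- \frac{1}{6} + \sqrt{-22671}\right) = \left(13638 - 2257\right) \left(- \frac{1}{6} + 3 i \sqrt{2519}\right) = 11381 \left(- \frac{1}{6} + 3 i \sqrt{2519}\right) = - \frac{11381}{6} + 34143 i \sqrt{2519}$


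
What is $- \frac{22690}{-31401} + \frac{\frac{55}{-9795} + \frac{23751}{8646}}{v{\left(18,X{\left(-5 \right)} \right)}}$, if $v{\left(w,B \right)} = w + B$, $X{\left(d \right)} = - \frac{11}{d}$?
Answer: $\frac{5122862310575}{5968593620946} \approx 0.8583$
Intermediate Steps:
$v{\left(w,B \right)} = B + w$
$- \frac{22690}{-31401} + \frac{\frac{55}{-9795} + \frac{23751}{8646}}{v{\left(18,X{\left(-5 \right)} \right)}} = - \frac{22690}{-31401} + \frac{\frac{55}{-9795} + \frac{23751}{8646}}{- \frac{11}{-5} + 18} = \left(-22690\right) \left(- \frac{1}{31401}\right) + \frac{55 \left(- \frac{1}{9795}\right) + 23751 \cdot \frac{1}{8646}}{\left(-11\right) \left(- \frac{1}{5}\right) + 18} = \frac{22690}{31401} + \frac{- \frac{11}{1959} + \frac{7917}{2882}}{\frac{11}{5} + 18} = \frac{22690}{31401} + \frac{15477701}{5645838 \cdot \frac{101}{5}} = \frac{22690}{31401} + \frac{15477701}{5645838} \cdot \frac{5}{101} = \frac{22690}{31401} + \frac{77388505}{570229638} = \frac{5122862310575}{5968593620946}$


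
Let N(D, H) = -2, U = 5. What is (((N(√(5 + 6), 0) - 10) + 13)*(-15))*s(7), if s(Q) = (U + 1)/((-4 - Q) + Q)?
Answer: 45/2 ≈ 22.500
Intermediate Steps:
s(Q) = -3/2 (s(Q) = (5 + 1)/((-4 - Q) + Q) = 6/(-4) = 6*(-¼) = -3/2)
(((N(√(5 + 6), 0) - 10) + 13)*(-15))*s(7) = (((-2 - 10) + 13)*(-15))*(-3/2) = ((-12 + 13)*(-15))*(-3/2) = (1*(-15))*(-3/2) = -15*(-3/2) = 45/2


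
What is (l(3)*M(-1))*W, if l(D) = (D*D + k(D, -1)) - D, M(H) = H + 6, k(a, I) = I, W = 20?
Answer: 500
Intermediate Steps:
M(H) = 6 + H
l(D) = -1 + D² - D (l(D) = (D*D - 1) - D = (D² - 1) - D = (-1 + D²) - D = -1 + D² - D)
(l(3)*M(-1))*W = ((-1 + 3² - 1*3)*(6 - 1))*20 = ((-1 + 9 - 3)*5)*20 = (5*5)*20 = 25*20 = 500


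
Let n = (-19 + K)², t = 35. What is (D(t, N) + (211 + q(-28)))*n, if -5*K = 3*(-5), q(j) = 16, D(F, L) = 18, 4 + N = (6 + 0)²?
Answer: 62720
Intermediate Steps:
N = 32 (N = -4 + (6 + 0)² = -4 + 6² = -4 + 36 = 32)
K = 3 (K = -3*(-5)/5 = -⅕*(-15) = 3)
n = 256 (n = (-19 + 3)² = (-16)² = 256)
(D(t, N) + (211 + q(-28)))*n = (18 + (211 + 16))*256 = (18 + 227)*256 = 245*256 = 62720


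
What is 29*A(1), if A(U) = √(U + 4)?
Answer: 29*√5 ≈ 64.846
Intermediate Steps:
A(U) = √(4 + U)
29*A(1) = 29*√(4 + 1) = 29*√5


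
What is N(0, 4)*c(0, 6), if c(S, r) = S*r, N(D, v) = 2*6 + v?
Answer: 0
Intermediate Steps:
N(D, v) = 12 + v
N(0, 4)*c(0, 6) = (12 + 4)*(0*6) = 16*0 = 0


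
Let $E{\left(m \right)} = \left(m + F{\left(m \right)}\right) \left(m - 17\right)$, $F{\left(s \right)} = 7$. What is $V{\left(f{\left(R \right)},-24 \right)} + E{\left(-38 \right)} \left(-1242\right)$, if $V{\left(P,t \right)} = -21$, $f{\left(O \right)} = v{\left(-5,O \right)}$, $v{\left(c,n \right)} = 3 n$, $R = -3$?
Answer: $-2117631$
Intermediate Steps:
$f{\left(O \right)} = 3 O$
$E{\left(m \right)} = \left(-17 + m\right) \left(7 + m\right)$ ($E{\left(m \right)} = \left(m + 7\right) \left(m - 17\right) = \left(7 + m\right) \left(-17 + m\right) = \left(-17 + m\right) \left(7 + m\right)$)
$V{\left(f{\left(R \right)},-24 \right)} + E{\left(-38 \right)} \left(-1242\right) = -21 + \left(-119 + \left(-38\right)^{2} - -380\right) \left(-1242\right) = -21 + \left(-119 + 1444 + 380\right) \left(-1242\right) = -21 + 1705 \left(-1242\right) = -21 - 2117610 = -2117631$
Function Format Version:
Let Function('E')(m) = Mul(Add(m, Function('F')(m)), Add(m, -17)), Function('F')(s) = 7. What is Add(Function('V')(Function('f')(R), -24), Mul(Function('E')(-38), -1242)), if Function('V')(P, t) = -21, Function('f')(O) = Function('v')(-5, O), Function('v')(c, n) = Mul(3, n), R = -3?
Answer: -2117631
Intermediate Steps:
Function('f')(O) = Mul(3, O)
Function('E')(m) = Mul(Add(-17, m), Add(7, m)) (Function('E')(m) = Mul(Add(m, 7), Add(m, -17)) = Mul(Add(7, m), Add(-17, m)) = Mul(Add(-17, m), Add(7, m)))
Add(Function('V')(Function('f')(R), -24), Mul(Function('E')(-38), -1242)) = Add(-21, Mul(Add(-119, Pow(-38, 2), Mul(-10, -38)), -1242)) = Add(-21, Mul(Add(-119, 1444, 380), -1242)) = Add(-21, Mul(1705, -1242)) = Add(-21, -2117610) = -2117631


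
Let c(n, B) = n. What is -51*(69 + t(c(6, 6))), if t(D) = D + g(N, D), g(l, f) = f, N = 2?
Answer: -4131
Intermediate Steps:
t(D) = 2*D (t(D) = D + D = 2*D)
-51*(69 + t(c(6, 6))) = -51*(69 + 2*6) = -51*(69 + 12) = -51*81 = -4131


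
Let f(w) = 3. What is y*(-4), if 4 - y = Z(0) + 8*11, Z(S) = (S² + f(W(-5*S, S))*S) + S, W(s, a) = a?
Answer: 336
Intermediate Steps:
Z(S) = S² + 4*S (Z(S) = (S² + 3*S) + S = S² + 4*S)
y = -84 (y = 4 - (0*(4 + 0) + 8*11) = 4 - (0*4 + 88) = 4 - (0 + 88) = 4 - 1*88 = 4 - 88 = -84)
y*(-4) = -84*(-4) = 336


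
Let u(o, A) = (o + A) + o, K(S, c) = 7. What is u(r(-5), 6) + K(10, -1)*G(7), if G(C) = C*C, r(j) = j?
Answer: 339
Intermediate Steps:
u(o, A) = A + 2*o (u(o, A) = (A + o) + o = A + 2*o)
G(C) = C²
u(r(-5), 6) + K(10, -1)*G(7) = (6 + 2*(-5)) + 7*7² = (6 - 10) + 7*49 = -4 + 343 = 339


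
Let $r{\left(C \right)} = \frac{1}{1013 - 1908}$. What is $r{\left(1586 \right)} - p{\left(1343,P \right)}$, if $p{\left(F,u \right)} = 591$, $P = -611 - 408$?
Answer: $- \frac{528946}{895} \approx -591.0$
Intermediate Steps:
$P = -1019$
$r{\left(C \right)} = - \frac{1}{895}$ ($r{\left(C \right)} = \frac{1}{-895} = - \frac{1}{895}$)
$r{\left(1586 \right)} - p{\left(1343,P \right)} = - \frac{1}{895} - 591 = - \frac{528946}{895}$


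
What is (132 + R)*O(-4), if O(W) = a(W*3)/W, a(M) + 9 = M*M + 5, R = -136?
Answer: 140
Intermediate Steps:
a(M) = -4 + M**2 (a(M) = -9 + (M*M + 5) = -9 + (M**2 + 5) = -9 + (5 + M**2) = -4 + M**2)
O(W) = (-4 + 9*W**2)/W (O(W) = (-4 + (W*3)**2)/W = (-4 + (3*W)**2)/W = (-4 + 9*W**2)/W)
(132 + R)*O(-4) = (132 - 136)*(-4/(-4) + 9*(-4)) = -4*(-4*(-1/4) - 36) = -4*(1 - 36) = -4*(-35) = 140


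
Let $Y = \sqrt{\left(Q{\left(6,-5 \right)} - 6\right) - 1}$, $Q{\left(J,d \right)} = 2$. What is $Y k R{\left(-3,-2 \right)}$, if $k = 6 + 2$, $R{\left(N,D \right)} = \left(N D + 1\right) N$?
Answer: $- 168 i \sqrt{5} \approx - 375.66 i$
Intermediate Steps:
$R{\left(N,D \right)} = N \left(1 + D N\right)$ ($R{\left(N,D \right)} = \left(D N + 1\right) N = \left(1 + D N\right) N = N \left(1 + D N\right)$)
$k = 8$
$Y = i \sqrt{5}$ ($Y = \sqrt{\left(2 - 6\right) - 1} = \sqrt{-4 - 1} = \sqrt{-5} = i \sqrt{5} \approx 2.2361 i$)
$Y k R{\left(-3,-2 \right)} = i \sqrt{5} \cdot 8 \left(- 3 \left(1 - -6\right)\right) = 8 i \sqrt{5} \left(- 3 \left(1 + 6\right)\right) = 8 i \sqrt{5} \left(\left(-3\right) 7\right) = 8 i \sqrt{5} \left(-21\right) = - 168 i \sqrt{5}$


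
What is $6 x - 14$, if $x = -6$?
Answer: $-50$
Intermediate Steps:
$6 x - 14 = 6 \left(-6\right) - 14 = -36 - 14 = -50$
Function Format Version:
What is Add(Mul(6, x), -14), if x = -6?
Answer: -50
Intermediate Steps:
Add(Mul(6, x), -14) = Add(Mul(6, -6), -14) = Add(-36, -14) = -50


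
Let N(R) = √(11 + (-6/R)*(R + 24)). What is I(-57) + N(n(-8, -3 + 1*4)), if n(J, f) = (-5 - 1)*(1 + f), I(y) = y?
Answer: -57 + √17 ≈ -52.877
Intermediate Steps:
n(J, f) = -6 - 6*f (n(J, f) = -6*(1 + f) = -6 - 6*f)
N(R) = √(11 - 6*(24 + R)/R) (N(R) = √(11 + (-6/R)*(24 + R)) = √(11 - 6*(24 + R)/R))
I(-57) + N(n(-8, -3 + 1*4)) = -57 + √(5 - 144/(-6 - 6*(-3 + 1*4))) = -57 + √(5 - 144/(-6 - 6*(-3 + 4))) = -57 + √(5 - 144/(-6 - 6*1)) = -57 + √(5 - 144/(-6 - 6)) = -57 + √(5 - 144/(-12)) = -57 + √(5 - 144*(-1/12)) = -57 + √(5 + 12) = -57 + √17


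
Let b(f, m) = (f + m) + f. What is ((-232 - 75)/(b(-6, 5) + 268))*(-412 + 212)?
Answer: 61400/261 ≈ 235.25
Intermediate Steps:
b(f, m) = m + 2*f
((-232 - 75)/(b(-6, 5) + 268))*(-412 + 212) = ((-232 - 75)/((5 + 2*(-6)) + 268))*(-412 + 212) = -307/((5 - 12) + 268)*(-200) = -307/(-7 + 268)*(-200) = -307/261*(-200) = 61400/261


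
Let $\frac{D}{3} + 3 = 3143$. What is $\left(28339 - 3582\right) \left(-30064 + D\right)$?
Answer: $-511083508$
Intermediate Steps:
$D = 9420$ ($D = -9 + 3 \cdot 3143 = -9 + 9429 = 9420$)
$\left(28339 - 3582\right) \left(-30064 + D\right) = \left(28339 - 3582\right) \left(-30064 + 9420\right) = 24757 \left(-20644\right) = -511083508$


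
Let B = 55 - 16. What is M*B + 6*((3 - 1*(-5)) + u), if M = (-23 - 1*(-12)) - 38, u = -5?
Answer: -1893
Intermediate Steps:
B = 39
M = -49 (M = (-23 + 12) - 38 = -11 - 38 = -49)
M*B + 6*((3 - 1*(-5)) + u) = -49*39 + 6*((3 - 1*(-5)) - 5) = -1911 + 6*((3 + 5) - 5) = -1911 + 6*(8 - 5) = -1911 + 6*3 = -1911 + 18 = -1893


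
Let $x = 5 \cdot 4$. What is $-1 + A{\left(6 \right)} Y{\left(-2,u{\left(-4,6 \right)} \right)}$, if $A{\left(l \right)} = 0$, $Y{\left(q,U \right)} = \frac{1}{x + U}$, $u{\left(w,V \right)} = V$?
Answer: $-1$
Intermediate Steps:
$x = 20$
$Y{\left(q,U \right)} = \frac{1}{20 + U}$
$-1 + A{\left(6 \right)} Y{\left(-2,u{\left(-4,6 \right)} \right)} = -1 + \frac{0}{20 + 6} = -1 + \frac{0}{26} = -1 + 0 \cdot \frac{1}{26} = -1 + 0 = -1$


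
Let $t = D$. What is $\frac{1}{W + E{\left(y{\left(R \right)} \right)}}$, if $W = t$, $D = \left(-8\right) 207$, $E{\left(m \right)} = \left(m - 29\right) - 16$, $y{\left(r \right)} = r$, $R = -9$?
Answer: $- \frac{1}{1710} \approx -0.0005848$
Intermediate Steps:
$E{\left(m \right)} = -45 + m$ ($E{\left(m \right)} = \left(-29 + m\right) - 16 = -45 + m$)
$D = -1656$
$t = -1656$
$W = -1656$
$\frac{1}{W + E{\left(y{\left(R \right)} \right)}} = \frac{1}{-1656 - 54} = \frac{1}{-1710} = - \frac{1}{1710}$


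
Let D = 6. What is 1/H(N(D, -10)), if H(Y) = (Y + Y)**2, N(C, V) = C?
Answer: 1/144 ≈ 0.0069444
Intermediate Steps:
H(Y) = 4*Y**2 (H(Y) = (2*Y)**2 = 4*Y**2)
1/H(N(D, -10)) = 1/(4*6**2) = 1/(4*36) = 1/144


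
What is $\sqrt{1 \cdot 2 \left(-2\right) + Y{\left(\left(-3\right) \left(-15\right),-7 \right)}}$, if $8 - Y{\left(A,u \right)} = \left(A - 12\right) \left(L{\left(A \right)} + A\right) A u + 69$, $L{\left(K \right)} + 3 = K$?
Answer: $10 \sqrt{9043} \approx 950.95$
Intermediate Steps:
$L{\left(K \right)} = -3 + K$
$Y{\left(A,u \right)} = -61 - A u \left(-12 + A\right) \left(-3 + 2 A\right)$ ($Y{\left(A,u \right)} = 8 - \left(\left(A - 12\right) \left(\left(-3 + A\right) + A\right) A u + 69\right) = 8 - \left(\left(-12 + A\right) \left(-3 + 2 A\right) A u + 69\right) = 8 - \left(A \left(-12 + A\right) \left(-3 + 2 A\right) u + 69\right) = 8 - \left(A u \left(-12 + A\right) \left(-3 + 2 A\right) + 69\right) = 8 - \left(69 + A u \left(-12 + A\right) \left(-3 + 2 A\right)\right) = -61 - A u \left(-12 + A\right) \left(-3 + 2 A\right)$)
$\sqrt{1 \cdot 2 \left(-2\right) + Y{\left(\left(-3\right) \left(-15\right),-7 \right)}} = \sqrt{1 \cdot 2 \left(-2\right) - \left(61 - 1275750 + 382725 + 36 \left(\left(-3\right) \left(-15\right)\right) \left(-7\right)\right)} = \sqrt{2 \left(-2\right) - \left(61 - 1275750 - 11340 + 382725\right)} = \sqrt{-4 + \left(-61 + 11340 - \left(-14\right) 91125 + 27 \left(-7\right) 2025\right)} = \sqrt{-4 + \left(-61 + 11340 + 1275750 - 382725\right)} = \sqrt{-4 + 904304} = \sqrt{904300} = 10 \sqrt{9043}$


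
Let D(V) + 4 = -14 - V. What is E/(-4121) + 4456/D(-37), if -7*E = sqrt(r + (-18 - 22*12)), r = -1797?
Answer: 4456/19 + 3*I*sqrt(231)/28847 ≈ 234.53 + 0.0015806*I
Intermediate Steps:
D(V) = -18 - V (D(V) = -4 + (-14 - V) = -18 - V)
E = -3*I*sqrt(231)/7 (E = -sqrt(-1797 + (-18 - 22*12))/7 = -sqrt(-1797 + (-18 - 264))/7 = -sqrt(-1797 - 282)/7 = -3*I*sqrt(231)/7 ≈ -6.5137*I)
E/(-4121) + 4456/D(-37) = -3*I*sqrt(231)/7/(-4121) + 4456/(-18 - 1*(-37)) = -3*I*sqrt(231)/7*(-1/4121) + 4456/(-18 + 37) = 3*I*sqrt(231)/28847 + 4456/19 = 4456/19 + 3*I*sqrt(231)/28847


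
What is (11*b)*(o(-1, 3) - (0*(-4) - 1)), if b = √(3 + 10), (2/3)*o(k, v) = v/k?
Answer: -77*√13/2 ≈ -138.81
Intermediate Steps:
o(k, v) = 3*v/(2*k) (o(k, v) = 3*(v/k)/2 = 3*v/(2*k))
b = √13 ≈ 3.6056
(11*b)*(o(-1, 3) - (0*(-4) - 1)) = (11*√13)*((3/2)*3/(-1) - (0*(-4) - 1)) = (11*√13)*((3/2)*3*(-1) - (0 - 1)) = (11*√13)*(-9/2 - 1*(-1)) = (11*√13)*(-9/2 + 1) = (11*√13)*(-7/2) = -77*√13/2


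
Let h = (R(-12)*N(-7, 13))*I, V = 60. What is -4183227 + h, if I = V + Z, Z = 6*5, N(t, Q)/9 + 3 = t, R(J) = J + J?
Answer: -3988827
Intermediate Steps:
R(J) = 2*J
N(t, Q) = -27 + 9*t
Z = 30
I = 90 (I = 60 + 30 = 90)
h = 194400 (h = ((2*(-12))*(-27 + 9*(-7)))*90 = -24*(-27 - 63)*90 = -24*(-90)*90 = 2160*90 = 194400)
-4183227 + h = -4183227 + 194400 = -3988827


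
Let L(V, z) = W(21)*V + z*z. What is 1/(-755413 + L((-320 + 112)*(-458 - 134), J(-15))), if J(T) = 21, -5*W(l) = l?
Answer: -5/6360716 ≈ -7.8608e-7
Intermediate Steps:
W(l) = -l/5
L(V, z) = z**2 - 21*V/5 (L(V, z) = (-1/5*21)*V + z*z = -21*V/5 + z**2 = z**2 - 21*V/5)
1/(-755413 + L((-320 + 112)*(-458 - 134), J(-15))) = 1/(-755413 + (21**2 - 21*(-320 + 112)*(-458 - 134)/5)) = 1/(-755413 + (441 - (-4368)*(-592)/5)) = 1/(-755413 + (441 - 21/5*123136)) = 1/(-755413 + (441 - 2585856/5)) = 1/(-755413 - 2583651/5) = 1/(-6360716/5) = -5/6360716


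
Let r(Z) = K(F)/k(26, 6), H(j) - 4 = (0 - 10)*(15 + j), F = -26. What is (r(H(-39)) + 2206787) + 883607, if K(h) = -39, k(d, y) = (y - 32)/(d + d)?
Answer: 3090472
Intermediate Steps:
k(d, y) = (-32 + y)/(2*d) (k(d, y) = (-32 + y)/((2*d)) = (-32 + y)*(1/(2*d)) = (-32 + y)/(2*d))
H(j) = -146 - 10*j (H(j) = 4 + (0 - 10)*(15 + j) = 4 - 10*(15 + j) = 4 + (-150 - 10*j) = -146 - 10*j)
r(Z) = 78 (r(Z) = -39*52/(-32 + 6) = -39/((½)*(1/26)*(-26)) = -39/(-½) = -39*(-2) = 78)
(r(H(-39)) + 2206787) + 883607 = (78 + 2206787) + 883607 = 2206865 + 883607 = 3090472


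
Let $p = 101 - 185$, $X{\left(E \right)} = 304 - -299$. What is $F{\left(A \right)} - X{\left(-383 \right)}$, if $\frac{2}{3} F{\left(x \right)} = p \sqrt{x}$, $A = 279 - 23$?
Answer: $-2619$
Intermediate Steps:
$X{\left(E \right)} = 603$ ($X{\left(E \right)} = 304 + 299 = 603$)
$A = 256$ ($A = 279 - 23 = 256$)
$p = -84$ ($p = 101 - 185 = -84$)
$F{\left(x \right)} = - 126 \sqrt{x}$ ($F{\left(x \right)} = \frac{3 \left(- 84 \sqrt{x}\right)}{2} = - 126 \sqrt{x}$)
$F{\left(A \right)} - X{\left(-383 \right)} = - 126 \sqrt{256} - 603 = \left(-126\right) 16 - 603 = -2016 - 603 = -2619$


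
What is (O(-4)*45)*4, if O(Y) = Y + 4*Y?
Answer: -3600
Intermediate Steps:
O(Y) = 5*Y
(O(-4)*45)*4 = ((5*(-4))*45)*4 = -20*45*4 = -900*4 = -3600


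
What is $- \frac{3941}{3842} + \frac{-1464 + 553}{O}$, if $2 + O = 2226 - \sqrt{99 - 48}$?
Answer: $- \frac{27276816513}{19003012250} - \frac{911 \sqrt{51}}{4946125} \approx -1.4367$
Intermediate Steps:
$O = 2224 - \sqrt{51}$ ($O = -2 + \left(2226 - \sqrt{99 - 48}\right) = -2 + \left(2226 - \sqrt{51}\right) = 2224 - \sqrt{51} \approx 2216.9$)
$- \frac{3941}{3842} + \frac{-1464 + 553}{O} = - \frac{3941}{3842} + \frac{-1464 + 553}{2224 - \sqrt{51}} = \left(-3941\right) \frac{1}{3842} - \frac{911}{2224 - \sqrt{51}} = - \frac{3941}{3842} - \frac{911}{2224 - \sqrt{51}}$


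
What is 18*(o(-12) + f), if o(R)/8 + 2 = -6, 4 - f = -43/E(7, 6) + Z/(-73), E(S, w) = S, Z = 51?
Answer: -488952/511 ≈ -956.85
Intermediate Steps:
f = 5540/511 (f = 4 - (-43/7 + 51/(-73)) = 4 - (-43*⅐ + 51*(-1/73)) = 4 - (-43/7 - 51/73) = 4 - 1*(-3496/511) = 4 + 3496/511 = 5540/511 ≈ 10.841)
o(R) = -64 (o(R) = -16 + 8*(-6) = -16 - 48 = -64)
18*(o(-12) + f) = 18*(-64 + 5540/511) = 18*(-27164/511) = -488952/511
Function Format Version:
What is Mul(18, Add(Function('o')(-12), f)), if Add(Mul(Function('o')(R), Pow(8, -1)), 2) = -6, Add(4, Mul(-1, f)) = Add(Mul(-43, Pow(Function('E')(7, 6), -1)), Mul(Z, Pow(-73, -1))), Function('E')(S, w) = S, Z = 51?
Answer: Rational(-488952, 511) ≈ -956.85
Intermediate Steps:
f = Rational(5540, 511) (f = Add(4, Mul(-1, Add(Mul(-43, Pow(7, -1)), Mul(51, Pow(-73, -1))))) = Add(4, Mul(-1, Add(Mul(-43, Rational(1, 7)), Mul(51, Rational(-1, 73))))) = Add(4, Mul(-1, Add(Rational(-43, 7), Rational(-51, 73)))) = Add(4, Mul(-1, Rational(-3496, 511))) = Add(4, Rational(3496, 511)) = Rational(5540, 511) ≈ 10.841)
Function('o')(R) = -64 (Function('o')(R) = Add(-16, Mul(8, -6)) = Add(-16, -48) = -64)
Mul(18, Add(Function('o')(-12), f)) = Mul(18, Add(-64, Rational(5540, 511))) = Mul(18, Rational(-27164, 511)) = Rational(-488952, 511)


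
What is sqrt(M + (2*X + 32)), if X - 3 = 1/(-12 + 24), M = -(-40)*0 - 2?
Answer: sqrt(1302)/6 ≈ 6.0139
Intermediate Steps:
M = -2 (M = -5*0 - 2 = 0 - 2 = -2)
X = 37/12 (X = 3 + 1/(-12 + 24) = 3 + 1/12 = 37/12 ≈ 3.0833)
sqrt(M + (2*X + 32)) = sqrt(-2 + (2*(37/12) + 32)) = sqrt(-2 + (37/6 + 32)) = sqrt(-2 + 229/6) = sqrt(217/6) = sqrt(1302)/6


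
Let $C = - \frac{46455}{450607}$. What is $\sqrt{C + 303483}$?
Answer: $\frac{\sqrt{61621191147959682}}{450607} \approx 550.89$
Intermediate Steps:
$C = - \frac{46455}{450607}$ ($C = \left(-46455\right) \frac{1}{450607} = - \frac{46455}{450607} \approx -0.10309$)
$\sqrt{C + 303483} = \sqrt{- \frac{46455}{450607} + 303483} = \sqrt{\frac{136751517726}{450607}} = \frac{\sqrt{61621191147959682}}{450607}$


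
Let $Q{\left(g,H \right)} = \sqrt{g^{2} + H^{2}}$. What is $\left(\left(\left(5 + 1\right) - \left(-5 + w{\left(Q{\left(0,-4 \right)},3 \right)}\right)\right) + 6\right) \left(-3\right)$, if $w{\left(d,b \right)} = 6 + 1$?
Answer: $-30$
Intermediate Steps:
$Q{\left(g,H \right)} = \sqrt{H^{2} + g^{2}}$
$w{\left(d,b \right)} = 7$
$\left(\left(\left(5 + 1\right) - \left(-5 + w{\left(Q{\left(0,-4 \right)},3 \right)}\right)\right) + 6\right) \left(-3\right) = \left(\left(\left(5 + 1\right) + \left(5 - 7\right)\right) + 6\right) \left(-3\right) = \left(\left(6 + \left(5 - 7\right)\right) + 6\right) \left(-3\right) = \left(\left(6 - 2\right) + 6\right) \left(-3\right) = \left(4 + 6\right) \left(-3\right) = 10 \left(-3\right) = -30$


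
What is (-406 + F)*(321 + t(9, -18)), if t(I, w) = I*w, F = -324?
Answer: -116070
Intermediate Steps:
(-406 + F)*(321 + t(9, -18)) = (-406 - 324)*(321 + 9*(-18)) = -730*(321 - 162) = -730*159 = -116070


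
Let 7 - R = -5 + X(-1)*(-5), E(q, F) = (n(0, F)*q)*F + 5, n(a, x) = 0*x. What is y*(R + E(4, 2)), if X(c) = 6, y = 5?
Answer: 235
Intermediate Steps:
n(a, x) = 0
E(q, F) = 5 (E(q, F) = (0*q)*F + 5 = 0*F + 5 = 0 + 5 = 5)
R = 42 (R = 7 - (-5 + 6*(-5)) = 7 - (-5 - 30) = 7 - 1*(-35) = 7 + 35 = 42)
y*(R + E(4, 2)) = 5*(42 + 5) = 5*47 = 235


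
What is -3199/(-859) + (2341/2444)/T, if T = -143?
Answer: 1116013989/300213628 ≈ 3.7174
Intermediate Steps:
-3199/(-859) + (2341/2444)/T = -3199/(-859) + (2341/2444)/(-143) = -3199*(-1/859) + (2341*(1/2444))*(-1/143) = 3199/859 + (2341/2444)*(-1/143) = 3199/859 - 2341/349492 = 1116013989/300213628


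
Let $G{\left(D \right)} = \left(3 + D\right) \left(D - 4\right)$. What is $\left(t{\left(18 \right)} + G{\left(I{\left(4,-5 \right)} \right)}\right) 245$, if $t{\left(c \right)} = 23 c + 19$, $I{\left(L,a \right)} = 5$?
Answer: $108045$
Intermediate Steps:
$t{\left(c \right)} = 19 + 23 c$
$G{\left(D \right)} = \left(-4 + D\right) \left(3 + D\right)$ ($G{\left(D \right)} = \left(3 + D\right) \left(-4 + D\right) = \left(-4 + D\right) \left(3 + D\right)$)
$\left(t{\left(18 \right)} + G{\left(I{\left(4,-5 \right)} \right)}\right) 245 = \left(\left(19 + 23 \cdot 18\right) - \left(17 - 25\right)\right) 245 = \left(\left(19 + 414\right) - -8\right) 245 = \left(433 + 8\right) 245 = 441 \cdot 245 = 108045$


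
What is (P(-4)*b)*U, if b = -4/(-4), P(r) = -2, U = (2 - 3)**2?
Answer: -2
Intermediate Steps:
U = 1 (U = (-1)**2 = 1)
b = 1 (b = -4*(-1/4) = 1)
(P(-4)*b)*U = -2*1*1 = -2*1 = -2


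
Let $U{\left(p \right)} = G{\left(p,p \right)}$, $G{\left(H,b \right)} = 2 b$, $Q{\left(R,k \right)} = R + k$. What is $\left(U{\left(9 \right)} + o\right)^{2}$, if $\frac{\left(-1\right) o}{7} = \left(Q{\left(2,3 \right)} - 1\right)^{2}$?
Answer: $8836$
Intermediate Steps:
$U{\left(p \right)} = 2 p$
$o = -112$ ($o = - 7 \left(\left(2 + 3\right) - 1\right)^{2} = - 7 \left(5 - 1\right)^{2} = - 7 \cdot 4^{2} = \left(-7\right) 16 = -112$)
$\left(U{\left(9 \right)} + o\right)^{2} = \left(2 \cdot 9 - 112\right)^{2} = \left(18 - 112\right)^{2} = \left(-94\right)^{2} = 8836$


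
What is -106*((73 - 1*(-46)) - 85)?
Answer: -3604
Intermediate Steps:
-106*((73 - 1*(-46)) - 85) = -106*((73 + 46) - 85) = -106*(119 - 85) = -106*34 = -3604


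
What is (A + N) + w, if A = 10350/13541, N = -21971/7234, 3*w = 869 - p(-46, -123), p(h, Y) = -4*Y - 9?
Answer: 37142947051/293866782 ≈ 126.39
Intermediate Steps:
p(h, Y) = -9 - 4*Y
w = 386/3 (w = (869 - (-9 - 4*(-123)))/3 = (869 - (-9 + 492))/3 = (869 - 1*483)/3 = (869 - 483)/3 = (⅓)*386 = 386/3 ≈ 128.67)
N = -21971/7234 (N = -21971*1/7234 = -21971/7234 ≈ -3.0372)
A = 10350/13541 (A = 10350*(1/13541) = 10350/13541 ≈ 0.76435)
(A + N) + w = (10350/13541 - 21971/7234) + 386/3 = -222637411/97955594 + 386/3 = 37142947051/293866782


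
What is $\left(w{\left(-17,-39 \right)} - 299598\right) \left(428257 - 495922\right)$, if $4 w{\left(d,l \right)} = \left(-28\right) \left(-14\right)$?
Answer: $20265667500$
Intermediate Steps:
$w{\left(d,l \right)} = 98$ ($w{\left(d,l \right)} = \frac{\left(-28\right) \left(-14\right)}{4} = \frac{1}{4} \cdot 392 = 98$)
$\left(w{\left(-17,-39 \right)} - 299598\right) \left(428257 - 495922\right) = \left(98 - 299598\right) \left(428257 - 495922\right) = \left(98 - 299598\right) \left(-67665\right) = \left(-299500\right) \left(-67665\right) = 20265667500$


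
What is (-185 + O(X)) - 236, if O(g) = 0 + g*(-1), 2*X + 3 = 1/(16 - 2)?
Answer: -11747/28 ≈ -419.54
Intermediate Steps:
X = -41/28 (X = -3/2 + 1/(2*(16 - 2)) = -3/2 + (½)/14 = -3/2 + (½)*(1/14) = -3/2 + 1/28 = -41/28 ≈ -1.4643)
O(g) = -g (O(g) = 0 - g = -g)
(-185 + O(X)) - 236 = (-185 - 1*(-41/28)) - 236 = (-185 + 41/28) - 236 = -5139/28 - 236 = -11747/28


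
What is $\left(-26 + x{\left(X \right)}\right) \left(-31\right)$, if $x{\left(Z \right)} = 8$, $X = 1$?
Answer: $558$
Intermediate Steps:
$\left(-26 + x{\left(X \right)}\right) \left(-31\right) = \left(-26 + 8\right) \left(-31\right) = \left(-18\right) \left(-31\right) = 558$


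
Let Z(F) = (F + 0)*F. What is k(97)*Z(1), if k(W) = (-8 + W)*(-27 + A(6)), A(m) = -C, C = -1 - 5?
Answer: -1869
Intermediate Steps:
C = -6
A(m) = 6 (A(m) = -1*(-6) = 6)
k(W) = 168 - 21*W (k(W) = (-8 + W)*(-27 + 6) = (-8 + W)*(-21) = 168 - 21*W)
Z(F) = F**2 (Z(F) = F*F = F**2)
k(97)*Z(1) = (168 - 21*97)*1**2 = (168 - 2037)*1 = -1869*1 = -1869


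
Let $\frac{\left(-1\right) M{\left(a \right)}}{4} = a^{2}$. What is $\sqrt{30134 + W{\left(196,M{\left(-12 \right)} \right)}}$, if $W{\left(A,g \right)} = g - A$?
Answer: $\sqrt{29362} \approx 171.35$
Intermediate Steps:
$M{\left(a \right)} = - 4 a^{2}$
$\sqrt{30134 + W{\left(196,M{\left(-12 \right)} \right)}} = \sqrt{30134 - \left(196 + 4 \left(-12\right)^{2}\right)} = \sqrt{30134 - 772} = \sqrt{29362}$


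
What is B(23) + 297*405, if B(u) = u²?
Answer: 120814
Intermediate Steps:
B(23) + 297*405 = 23² + 297*405 = 529 + 120285 = 120814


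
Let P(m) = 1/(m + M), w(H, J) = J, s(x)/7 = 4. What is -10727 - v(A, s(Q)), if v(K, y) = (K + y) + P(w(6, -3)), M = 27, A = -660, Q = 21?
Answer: -242281/24 ≈ -10095.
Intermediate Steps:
s(x) = 28 (s(x) = 7*4 = 28)
P(m) = 1/(27 + m) (P(m) = 1/(m + 27) = 1/(27 + m))
v(K, y) = 1/24 + K + y (v(K, y) = (K + y) + 1/(27 - 3) = (K + y) + 1/24 = 1/24 + K + y)
-10727 - v(A, s(Q)) = -10727 - (1/24 - 660 + 28) = -10727 - 1*(-15167/24) = -10727 + 15167/24 = -242281/24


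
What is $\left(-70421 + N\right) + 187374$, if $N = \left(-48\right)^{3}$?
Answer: $6361$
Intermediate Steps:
$N = -110592$
$\left(-70421 + N\right) + 187374 = \left(-70421 - 110592\right) + 187374 = -181013 + 187374 = 6361$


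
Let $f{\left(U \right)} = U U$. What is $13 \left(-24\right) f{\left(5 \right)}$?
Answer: $-7800$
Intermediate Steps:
$f{\left(U \right)} = U^{2}$
$13 \left(-24\right) f{\left(5 \right)} = 13 \left(-24\right) 5^{2} = \left(-312\right) 25 = -7800$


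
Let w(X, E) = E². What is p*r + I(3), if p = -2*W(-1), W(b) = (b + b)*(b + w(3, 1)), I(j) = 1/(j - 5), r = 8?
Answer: -½ ≈ -0.50000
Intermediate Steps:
I(j) = 1/(-5 + j)
W(b) = 2*b*(1 + b) (W(b) = (b + b)*(b + 1²) = (2*b)*(b + 1) = (2*b)*(1 + b) = 2*b*(1 + b))
p = 0 (p = -4*(-1)*(1 - 1) = -4*(-1)*0 = -2*0 = 0)
p*r + I(3) = 0*8 + 1/(-5 + 3) = 0 + 1/(-2) = 0 - ½ = -½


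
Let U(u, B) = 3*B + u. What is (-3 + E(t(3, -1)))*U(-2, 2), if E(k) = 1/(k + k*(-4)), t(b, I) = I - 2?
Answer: -104/9 ≈ -11.556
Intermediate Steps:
t(b, I) = -2 + I
E(k) = -1/(3*k) (E(k) = 1/(k - 4*k) = 1/(-3*k) = -1/(3*k))
U(u, B) = u + 3*B
(-3 + E(t(3, -1)))*U(-2, 2) = (-3 - 1/(3*(-2 - 1)))*(-2 + 3*2) = (-3 - ⅓/(-3))*(-2 + 6) = (-3 - ⅓*(-⅓))*4 = (-3 + ⅑)*4 = -26/9*4 = -104/9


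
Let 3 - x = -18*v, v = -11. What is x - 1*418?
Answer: -613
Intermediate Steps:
x = -195 (x = 3 - (-18)*(-11) = 3 - 1*198 = 3 - 198 = -195)
x - 1*418 = -195 - 1*418 = -195 - 418 = -613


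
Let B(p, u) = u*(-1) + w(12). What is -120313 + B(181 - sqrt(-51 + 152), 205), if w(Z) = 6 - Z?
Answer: -120524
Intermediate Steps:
B(p, u) = -6 - u (B(p, u) = u*(-1) + (6 - 1*12) = -u + (6 - 12) = -u - 6 = -6 - u)
-120313 + B(181 - sqrt(-51 + 152), 205) = -120313 + (-6 - 1*205) = -120313 + (-6 - 205) = -120313 - 211 = -120524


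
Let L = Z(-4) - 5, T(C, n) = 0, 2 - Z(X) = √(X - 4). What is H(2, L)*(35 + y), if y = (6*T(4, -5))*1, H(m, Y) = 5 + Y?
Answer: 70 - 70*I*√2 ≈ 70.0 - 98.995*I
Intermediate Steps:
Z(X) = 2 - √(-4 + X) (Z(X) = 2 - √(X - 4) = 2 - √(-4 + X))
L = -3 - 2*I*√2 (L = (2 - √(-4 - 4)) - 5 = (2 - √(-8)) - 5 = (2 - 2*I*√2) - 5 = -3 - 2*I*√2 ≈ -3.0 - 2.8284*I)
y = 0 (y = (6*0)*1 = 0*1 = 0)
H(2, L)*(35 + y) = (5 + (-3 - 2*I*√2))*(35 + 0) = (2 - 2*I*√2)*35 = 70 - 70*I*√2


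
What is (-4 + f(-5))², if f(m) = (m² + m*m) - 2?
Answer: 1936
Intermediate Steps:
f(m) = -2 + 2*m² (f(m) = (m² + m²) - 2 = 2*m² - 2 = -2 + 2*m²)
(-4 + f(-5))² = (-4 + (-2 + 2*(-5)²))² = (-4 + (-2 + 2*25))² = (-4 + (-2 + 50))² = (-4 + 48)² = 44² = 1936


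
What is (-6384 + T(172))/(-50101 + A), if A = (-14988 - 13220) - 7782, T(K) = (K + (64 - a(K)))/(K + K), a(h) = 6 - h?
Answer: 365949/4935884 ≈ 0.074141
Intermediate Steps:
T(K) = (58 + 2*K)/(2*K) (T(K) = (K + (64 - (6 - K)))/(K + K) = (K + (64 + (-6 + K)))/((2*K)) = (K + (58 + K))*(1/(2*K)) = (58 + 2*K)*(1/(2*K)) = (58 + 2*K)/(2*K))
A = -35990 (A = -28208 - 7782 = -35990)
(-6384 + T(172))/(-50101 + A) = (-6384 + (29 + 172)/172)/(-50101 - 35990) = (-6384 + (1/172)*201)/(-86091) = (-6384 + 201/172)*(-1/86091) = -1097847/172*(-1/86091) = 365949/4935884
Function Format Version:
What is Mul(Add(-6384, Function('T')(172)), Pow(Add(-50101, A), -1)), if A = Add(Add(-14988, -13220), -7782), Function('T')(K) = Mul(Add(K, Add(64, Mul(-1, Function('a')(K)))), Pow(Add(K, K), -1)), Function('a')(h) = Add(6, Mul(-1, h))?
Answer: Rational(365949, 4935884) ≈ 0.074141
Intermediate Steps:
Function('T')(K) = Mul(Rational(1, 2), Pow(K, -1), Add(58, Mul(2, K))) (Function('T')(K) = Mul(Add(K, Add(64, Mul(-1, Add(6, Mul(-1, K))))), Pow(Add(K, K), -1)) = Mul(Add(K, Add(64, Add(-6, K))), Pow(Mul(2, K), -1)) = Mul(Add(K, Add(58, K)), Mul(Rational(1, 2), Pow(K, -1))) = Mul(Add(58, Mul(2, K)), Mul(Rational(1, 2), Pow(K, -1))) = Mul(Rational(1, 2), Pow(K, -1), Add(58, Mul(2, K))))
A = -35990 (A = Add(-28208, -7782) = -35990)
Mul(Add(-6384, Function('T')(172)), Pow(Add(-50101, A), -1)) = Mul(Add(-6384, Mul(Pow(172, -1), Add(29, 172))), Pow(Add(-50101, -35990), -1)) = Mul(Add(-6384, Mul(Rational(1, 172), 201)), Pow(-86091, -1)) = Mul(Add(-6384, Rational(201, 172)), Rational(-1, 86091)) = Mul(Rational(-1097847, 172), Rational(-1, 86091)) = Rational(365949, 4935884)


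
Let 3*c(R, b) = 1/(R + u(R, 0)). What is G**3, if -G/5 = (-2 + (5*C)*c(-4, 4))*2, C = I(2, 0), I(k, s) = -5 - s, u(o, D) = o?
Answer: 1520875/1728 ≈ 880.14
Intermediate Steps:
c(R, b) = 1/(6*R) (c(R, b) = 1/(3*(R + R)) = 1/(3*((2*R))) = (1/(2*R))/3 = 1/(6*R))
C = -5 (C = -5 - 1*0 = -5 + 0 = -5)
G = 115/12 (G = -5*(-2 + (5*(-5))*((1/6)/(-4)))*2 = -5*(-2 - 25*(-1)/(6*4))*2 = -5*(-2 - 25*(-1/24))*2 = -5*(-2 + 25/24)*2 = -(-115)*2/24 = -5*(-23/12) = 115/12 ≈ 9.5833)
G**3 = (115/12)**3 = 1520875/1728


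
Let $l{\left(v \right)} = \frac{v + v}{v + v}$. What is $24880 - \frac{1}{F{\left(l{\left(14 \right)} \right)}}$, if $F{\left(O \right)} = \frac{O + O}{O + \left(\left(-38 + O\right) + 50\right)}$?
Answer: $24873$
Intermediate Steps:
$l{\left(v \right)} = 1$ ($l{\left(v \right)} = \frac{2 v}{2 v} = 2 v \frac{1}{2 v} = 1$)
$F{\left(O \right)} = \frac{2 O}{12 + 2 O}$ ($F{\left(O \right)} = \frac{2 O}{O + \left(12 + O\right)} = \frac{2 O}{12 + 2 O}$)
$24880 - \frac{1}{F{\left(l{\left(14 \right)} \right)}} = 24880 - \frac{1}{1 \frac{1}{6 + 1}} = 24880 - \frac{1}{1 \cdot \frac{1}{7}} = 24880 - \frac{1}{\frac{1}{7}} = 24880 - 7 = 24873$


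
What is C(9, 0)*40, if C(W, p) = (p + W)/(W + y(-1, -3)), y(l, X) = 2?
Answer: 360/11 ≈ 32.727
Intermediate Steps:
C(W, p) = (W + p)/(2 + W) (C(W, p) = (p + W)/(W + 2) = (W + p)/(2 + W))
C(9, 0)*40 = ((9 + 0)/(2 + 9))*40 = (9/11)*40 = 360/11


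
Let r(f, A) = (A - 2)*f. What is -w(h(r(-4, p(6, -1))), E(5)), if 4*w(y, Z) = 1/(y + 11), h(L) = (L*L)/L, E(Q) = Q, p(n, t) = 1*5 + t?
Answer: -1/12 ≈ -0.083333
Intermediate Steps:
p(n, t) = 5 + t
r(f, A) = f*(-2 + A) (r(f, A) = (-2 + A)*f = f*(-2 + A))
h(L) = L (h(L) = L²/L = L)
w(y, Z) = 1/(4*(11 + y)) (w(y, Z) = 1/(4*(y + 11)) = 1/(4*(11 + y)))
-w(h(r(-4, p(6, -1))), E(5)) = -1/(4*(11 - 4*(-2 + (5 - 1)))) = -1/(4*(11 - 4*(-2 + 4))) = -1/(4*(11 - 4*2)) = -1/(4*(11 - 8)) = -1/(4*3) = -1*1/12 = -1/12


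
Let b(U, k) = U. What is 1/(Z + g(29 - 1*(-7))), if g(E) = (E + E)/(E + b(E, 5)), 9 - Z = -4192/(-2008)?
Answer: 251/1986 ≈ 0.12638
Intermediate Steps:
Z = 1735/251 (Z = 9 - (-4192)/(-2008) = 9 - (-4192)*(-1)/2008 = 9 - 1*524/251 = 9 - 524/251 = 1735/251 ≈ 6.9124)
g(E) = 1 (g(E) = (E + E)/(E + E) = (2*E)/((2*E)) = (2*E)*(1/(2*E)) = 1)
1/(Z + g(29 - 1*(-7))) = 1/(1735/251 + 1) = 1/(1986/251) = 251/1986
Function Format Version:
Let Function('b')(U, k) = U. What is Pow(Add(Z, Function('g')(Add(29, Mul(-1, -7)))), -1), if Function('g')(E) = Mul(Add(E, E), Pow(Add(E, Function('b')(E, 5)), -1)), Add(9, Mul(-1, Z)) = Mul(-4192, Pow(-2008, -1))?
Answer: Rational(251, 1986) ≈ 0.12638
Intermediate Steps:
Z = Rational(1735, 251) (Z = Add(9, Mul(-1, Mul(-4192, Pow(-2008, -1)))) = Add(9, Mul(-1, Mul(-4192, Rational(-1, 2008)))) = Add(9, Mul(-1, Rational(524, 251))) = Add(9, Rational(-524, 251)) = Rational(1735, 251) ≈ 6.9124)
Function('g')(E) = 1 (Function('g')(E) = Mul(Add(E, E), Pow(Add(E, E), -1)) = Mul(Mul(2, E), Pow(Mul(2, E), -1)) = Mul(Mul(2, E), Mul(Rational(1, 2), Pow(E, -1))) = 1)
Pow(Add(Z, Function('g')(Add(29, Mul(-1, -7)))), -1) = Pow(Add(Rational(1735, 251), 1), -1) = Pow(Rational(1986, 251), -1) = Rational(251, 1986)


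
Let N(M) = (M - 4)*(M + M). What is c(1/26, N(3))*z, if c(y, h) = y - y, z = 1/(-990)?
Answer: 0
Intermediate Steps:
N(M) = 2*M*(-4 + M) (N(M) = (-4 + M)*(2*M) = 2*M*(-4 + M))
z = -1/990 ≈ -0.0010101
c(y, h) = 0
c(1/26, N(3))*z = 0*(-1/990) = 0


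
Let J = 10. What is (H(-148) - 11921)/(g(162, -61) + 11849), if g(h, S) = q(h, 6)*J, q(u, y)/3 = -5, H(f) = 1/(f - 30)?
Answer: -2121939/2082422 ≈ -1.0190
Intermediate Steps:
H(f) = 1/(-30 + f)
q(u, y) = -15 (q(u, y) = 3*(-5) = -15)
g(h, S) = -150 (g(h, S) = -15*10 = -150)
(H(-148) - 11921)/(g(162, -61) + 11849) = (1/(-30 - 148) - 11921)/(-150 + 11849) = (1/(-178) - 11921)/11699 = (-1/178 - 11921)*(1/11699) = -2121939/178*1/11699 = -2121939/2082422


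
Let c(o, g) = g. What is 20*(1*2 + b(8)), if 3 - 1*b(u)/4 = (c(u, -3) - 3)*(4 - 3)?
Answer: 760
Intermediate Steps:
b(u) = 36 (b(u) = 12 - 4*(-3 - 3)*(4 - 3) = 12 - (-24) = 12 - 4*(-6) = 12 + 24 = 36)
20*(1*2 + b(8)) = 20*(1*2 + 36) = 20*(2 + 36) = 20*38 = 760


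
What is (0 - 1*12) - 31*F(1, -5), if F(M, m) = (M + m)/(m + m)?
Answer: -122/5 ≈ -24.400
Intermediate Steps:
F(M, m) = (M + m)/(2*m) (F(M, m) = (M + m)/((2*m)) = (M + m)*(1/(2*m)) = (M + m)/(2*m))
(0 - 1*12) - 31*F(1, -5) = (0 - 1*12) - 31*(1 - 5)/(2*(-5)) = (0 - 12) - 31*(-1)*(-4)/(2*5) = -12 - 31*2/5 = -12 - 62/5 = -122/5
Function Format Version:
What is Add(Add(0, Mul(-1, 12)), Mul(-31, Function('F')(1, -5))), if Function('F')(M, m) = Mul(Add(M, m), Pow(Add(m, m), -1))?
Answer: Rational(-122, 5) ≈ -24.400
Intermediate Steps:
Function('F')(M, m) = Mul(Rational(1, 2), Pow(m, -1), Add(M, m)) (Function('F')(M, m) = Mul(Add(M, m), Pow(Mul(2, m), -1)) = Mul(Add(M, m), Mul(Rational(1, 2), Pow(m, -1))) = Mul(Rational(1, 2), Pow(m, -1), Add(M, m)))
Add(Add(0, Mul(-1, 12)), Mul(-31, Function('F')(1, -5))) = Add(Add(0, Mul(-1, 12)), Mul(-31, Mul(Rational(1, 2), Pow(-5, -1), Add(1, -5)))) = Add(Add(0, -12), Mul(-31, Mul(Rational(1, 2), Rational(-1, 5), -4))) = Add(-12, Mul(-31, Rational(2, 5))) = Add(-12, Rational(-62, 5)) = Rational(-122, 5)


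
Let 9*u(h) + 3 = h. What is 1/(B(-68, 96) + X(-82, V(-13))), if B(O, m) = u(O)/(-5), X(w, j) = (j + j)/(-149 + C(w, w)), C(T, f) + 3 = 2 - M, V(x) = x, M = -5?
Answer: 1305/2293 ≈ 0.56912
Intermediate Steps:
C(T, f) = 4 (C(T, f) = -3 + (2 - 1*(-5)) = -3 + (2 + 5) = -3 + 7 = 4)
u(h) = -⅓ + h/9
X(w, j) = -2*j/145 (X(w, j) = (j + j)/(-149 + 4) = (2*j)/(-145) = (2*j)*(-1/145) = -2*j/145)
B(O, m) = 1/15 - O/45 (B(O, m) = (-⅓ + O/9)/(-5) = (-⅓ + O/9)*(-⅕) = 1/15 - O/45)
1/(B(-68, 96) + X(-82, V(-13))) = 1/((1/15 - 1/45*(-68)) - 2/145*(-13)) = 1/((1/15 + 68/45) + 26/145) = 1/(71/45 + 26/145) = 1/(2293/1305) = 1305/2293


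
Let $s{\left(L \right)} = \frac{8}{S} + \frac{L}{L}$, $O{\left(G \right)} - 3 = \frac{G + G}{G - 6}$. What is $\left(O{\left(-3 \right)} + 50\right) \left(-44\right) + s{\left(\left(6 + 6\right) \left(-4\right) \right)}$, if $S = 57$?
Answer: $- \frac{134531}{57} \approx -2360.2$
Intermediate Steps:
$O{\left(G \right)} = 3 + \frac{2 G}{-6 + G}$ ($O{\left(G \right)} = 3 + \frac{G + G}{G - 6} = 3 + \frac{2 G}{-6 + G}$)
$s{\left(L \right)} = \frac{65}{57}$ ($s{\left(L \right)} = \frac{8}{57} + \frac{L}{L} = 8 \cdot \frac{1}{57} + 1 = \frac{8}{57} + 1 = \frac{65}{57}$)
$\left(O{\left(-3 \right)} + 50\right) \left(-44\right) + s{\left(\left(6 + 6\right) \left(-4\right) \right)} = \left(\frac{-18 + 5 \left(-3\right)}{-6 - 3} + 50\right) \left(-44\right) + \frac{65}{57} = \left(\frac{-18 - 15}{-9} + 50\right) \left(-44\right) + \frac{65}{57} = \left(\left(- \frac{1}{9}\right) \left(-33\right) + 50\right) \left(-44\right) + \frac{65}{57} = \left(\frac{11}{3} + 50\right) \left(-44\right) + \frac{65}{57} = \frac{161}{3} \left(-44\right) + \frac{65}{57} = - \frac{7084}{3} + \frac{65}{57} = - \frac{134531}{57}$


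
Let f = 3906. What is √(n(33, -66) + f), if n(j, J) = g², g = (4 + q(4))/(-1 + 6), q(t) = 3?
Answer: √97699/5 ≈ 62.514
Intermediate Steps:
g = 7/5 (g = (4 + 3)/(-1 + 6) = 7/5 ≈ 1.4000)
n(j, J) = 49/25 (n(j, J) = (7/5)² = 49/25)
√(n(33, -66) + f) = √(49/25 + 3906) = √(97699/25) = √97699/5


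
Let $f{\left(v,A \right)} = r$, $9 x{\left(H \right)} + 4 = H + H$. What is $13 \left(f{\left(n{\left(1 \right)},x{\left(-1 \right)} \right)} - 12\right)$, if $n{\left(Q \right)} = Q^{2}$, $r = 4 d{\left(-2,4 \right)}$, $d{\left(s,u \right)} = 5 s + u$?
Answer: $-468$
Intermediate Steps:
$d{\left(s,u \right)} = u + 5 s$
$x{\left(H \right)} = - \frac{4}{9} + \frac{2 H}{9}$ ($x{\left(H \right)} = - \frac{4}{9} + \frac{H + H}{9} = - \frac{4}{9} + \frac{2 H}{9}$)
$r = -24$ ($r = 4 \left(4 + 5 \left(-2\right)\right) = 4 \left(4 - 10\right) = 4 \left(-6\right) = -24$)
$f{\left(v,A \right)} = -24$
$13 \left(f{\left(n{\left(1 \right)},x{\left(-1 \right)} \right)} - 12\right) = 13 \left(-24 - 12\right) = 13 \left(-36\right) = -468$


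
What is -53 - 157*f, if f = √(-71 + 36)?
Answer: -53 - 157*I*√35 ≈ -53.0 - 928.82*I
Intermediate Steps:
f = I*√35 (f = √(-35) = I*√35 ≈ 5.9161*I)
-53 - 157*f = -53 - 157*I*√35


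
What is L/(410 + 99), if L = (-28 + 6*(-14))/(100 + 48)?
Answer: -28/18833 ≈ -0.0014868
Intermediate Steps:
L = -28/37 (L = (-28 - 84)/148 = -112*1/148 = -28/37 ≈ -0.75676)
L/(410 + 99) = -28/(37*(410 + 99)) = -28/37/509 = -28/37*1/509 = -28/18833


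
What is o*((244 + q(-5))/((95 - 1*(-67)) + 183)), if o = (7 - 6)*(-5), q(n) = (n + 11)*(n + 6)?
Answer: -250/69 ≈ -3.6232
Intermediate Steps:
q(n) = (6 + n)*(11 + n) (q(n) = (11 + n)*(6 + n) = (6 + n)*(11 + n))
o = -5 (o = 1*(-5) = -5)
o*((244 + q(-5))/((95 - 1*(-67)) + 183)) = -5*(244 + (66 + (-5)**2 + 17*(-5)))/((95 - 1*(-67)) + 183) = -5*(244 + (66 + 25 - 85))/((95 + 67) + 183) = -5*(244 + 6)/(162 + 183) = -1250/345 = -5*50/69 = -250/69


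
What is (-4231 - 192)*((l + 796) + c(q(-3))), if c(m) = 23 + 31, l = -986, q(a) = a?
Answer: 601528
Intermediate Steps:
c(m) = 54
(-4231 - 192)*((l + 796) + c(q(-3))) = (-4231 - 192)*((-986 + 796) + 54) = -4423*(-190 + 54) = -4423*(-136) = 601528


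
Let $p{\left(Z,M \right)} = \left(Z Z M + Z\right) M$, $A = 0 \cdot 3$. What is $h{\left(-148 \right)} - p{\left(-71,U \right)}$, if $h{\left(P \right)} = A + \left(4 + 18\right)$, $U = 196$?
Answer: $-193641118$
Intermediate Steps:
$A = 0$
$p{\left(Z,M \right)} = M \left(Z + M Z^{2}\right)$ ($p{\left(Z,M \right)} = \left(Z^{2} M + Z\right) M = \left(M Z^{2} + Z\right) M = \left(Z + M Z^{2}\right) M = M \left(Z + M Z^{2}\right)$)
$h{\left(P \right)} = 22$ ($h{\left(P \right)} = 0 + \left(4 + 18\right) = 0 + 22 = 22$)
$h{\left(-148 \right)} - p{\left(-71,U \right)} = 22 - 196 \left(-71\right) \left(1 + 196 \left(-71\right)\right) = 22 - 196 \left(-71\right) \left(1 - 13916\right) = 22 - 196 \left(-71\right) \left(-13915\right) = 22 - 193641140 = -193641118$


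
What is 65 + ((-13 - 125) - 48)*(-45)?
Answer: 8435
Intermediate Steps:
65 + ((-13 - 125) - 48)*(-45) = 65 + (-138 - 48)*(-45) = 65 - 186*(-45) = 65 + 8370 = 8435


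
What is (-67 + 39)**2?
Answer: 784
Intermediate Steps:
(-67 + 39)**2 = (-28)**2 = 784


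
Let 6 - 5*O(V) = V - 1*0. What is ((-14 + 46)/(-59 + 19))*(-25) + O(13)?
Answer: 93/5 ≈ 18.600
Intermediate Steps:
O(V) = 6/5 - V/5 (O(V) = 6/5 - (V - 1*0)/5 = 6/5 - (V + 0)/5 = 6/5 - V/5)
((-14 + 46)/(-59 + 19))*(-25) + O(13) = ((-14 + 46)/(-59 + 19))*(-25) + (6/5 - 1/5*13) = (32/(-40))*(-25) + (6/5 - 13/5) = (32*(-1/40))*(-25) - 7/5 = -4/5*(-25) - 7/5 = 20 - 7/5 = 93/5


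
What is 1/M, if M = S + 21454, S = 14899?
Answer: 1/36353 ≈ 2.7508e-5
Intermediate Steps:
M = 36353 (M = 14899 + 21454 = 36353)
1/M = 1/36353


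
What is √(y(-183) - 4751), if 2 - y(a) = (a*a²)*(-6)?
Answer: I*√36775671 ≈ 6064.3*I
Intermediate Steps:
y(a) = 2 + 6*a³ (y(a) = 2 - a*a²*(-6) = 2 - a³*(-6) = 2 - (-6)*a³ = 2 + 6*a³)
√(y(-183) - 4751) = √((2 + 6*(-183)³) - 4751) = √((2 + 6*(-6128487)) - 4751) = √((2 - 36770922) - 4751) = √(-36770920 - 4751) = √(-36775671) = I*√36775671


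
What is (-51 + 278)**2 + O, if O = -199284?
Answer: -147755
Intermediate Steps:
(-51 + 278)**2 + O = (-51 + 278)**2 - 199284 = 227**2 - 199284 = 51529 - 199284 = -147755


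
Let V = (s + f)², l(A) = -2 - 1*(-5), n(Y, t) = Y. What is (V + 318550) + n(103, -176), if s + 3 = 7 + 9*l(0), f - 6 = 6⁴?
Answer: 2095542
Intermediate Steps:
f = 1302 (f = 6 + 6⁴ = 6 + 1296 = 1302)
l(A) = 3 (l(A) = -2 + 5 = 3)
s = 31 (s = -3 + (7 + 9*3) = -3 + (7 + 27) = -3 + 34 = 31)
V = 1776889 (V = (31 + 1302)² = 1333² = 1776889)
(V + 318550) + n(103, -176) = (1776889 + 318550) + 103 = 2095439 + 103 = 2095542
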